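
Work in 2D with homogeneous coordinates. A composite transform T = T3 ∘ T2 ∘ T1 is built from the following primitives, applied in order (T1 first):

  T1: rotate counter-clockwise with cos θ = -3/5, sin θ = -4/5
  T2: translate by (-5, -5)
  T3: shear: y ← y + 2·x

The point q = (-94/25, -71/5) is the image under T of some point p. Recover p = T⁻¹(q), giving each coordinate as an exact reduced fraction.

p = (3/5, 2)

T1 = [-3/5 4/5 0; -4/5 -3/5 0; 0 0 1]
T2·T1 = [-3/5 4/5 -5; -4/5 -3/5 -5; 0 0 1]
T3·…·T1 = [-3/5 4/5 -5; -2 1 -15; 0 0 1]
det M = 1; M⁻¹ = [1 -4/5 -7; 2 -3/5 1; 0 0 1]
M⁻¹ · (-94/25, -71/5)ᵀ = (3/5, 2)ᵀ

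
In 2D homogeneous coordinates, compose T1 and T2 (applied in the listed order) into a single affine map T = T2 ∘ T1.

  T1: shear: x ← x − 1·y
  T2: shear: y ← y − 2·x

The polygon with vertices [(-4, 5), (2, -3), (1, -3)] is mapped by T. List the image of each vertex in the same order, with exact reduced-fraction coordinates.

image vertices: (-9, 23), (5, -13), (4, -11)

T1 shear: x ← x − 1·y: (-4, 5) → (-9, 5); (2, -3) → (5, -3); (1, -3) → (4, -3)
T2 shear: y ← y − 2·x: (-9, 5) → (-9, 23); (5, -3) → (5, -13); (4, -3) → (4, -11)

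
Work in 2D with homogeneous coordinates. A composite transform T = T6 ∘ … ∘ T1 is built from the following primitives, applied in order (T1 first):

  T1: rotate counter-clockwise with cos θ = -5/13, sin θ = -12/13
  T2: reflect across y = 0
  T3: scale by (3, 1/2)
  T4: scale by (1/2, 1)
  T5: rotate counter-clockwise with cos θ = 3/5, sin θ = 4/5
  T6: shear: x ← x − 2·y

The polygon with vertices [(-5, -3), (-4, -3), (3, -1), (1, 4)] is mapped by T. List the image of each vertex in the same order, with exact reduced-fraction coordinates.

T1 rotate counter-clockwise with cos θ = -5/13, sin θ = -12/13: (-5, -3) → (-11/13, 75/13); (-4, -3) → (-16/13, 63/13); (3, -1) → (-27/13, -31/13); (1, 4) → (43/13, -32/13)
T2 reflect across y = 0: (-11/13, 75/13) → (-11/13, -75/13); (-16/13, 63/13) → (-16/13, -63/13); (-27/13, -31/13) → (-27/13, 31/13); (43/13, -32/13) → (43/13, 32/13)
T3 scale by (3, 1/2): (-11/13, -75/13) → (-33/13, -75/26); (-16/13, -63/13) → (-48/13, -63/26); (-27/13, 31/13) → (-81/13, 31/26); (43/13, 32/13) → (129/13, 16/13)
T4 scale by (1/2, 1): (-33/13, -75/26) → (-33/26, -75/26); (-48/13, -63/26) → (-24/13, -63/26); (-81/13, 31/26) → (-81/26, 31/26); (129/13, 16/13) → (129/26, 16/13)
T5 rotate counter-clockwise with cos θ = 3/5, sin θ = 4/5: (-33/26, -75/26) → (201/130, -357/130); (-24/13, -63/26) → (54/65, -381/130); (-81/26, 31/26) → (-367/130, -231/130); (129/26, 16/13) → (259/130, 306/65)
T6 shear: x ← x − 2·y: (201/130, -357/130) → (183/26, -357/130); (54/65, -381/130) → (87/13, -381/130); (-367/130, -231/130) → (19/26, -231/130); (259/130, 306/65) → (-193/26, 306/65)

image vertices: (183/26, -357/130), (87/13, -381/130), (19/26, -231/130), (-193/26, 306/65)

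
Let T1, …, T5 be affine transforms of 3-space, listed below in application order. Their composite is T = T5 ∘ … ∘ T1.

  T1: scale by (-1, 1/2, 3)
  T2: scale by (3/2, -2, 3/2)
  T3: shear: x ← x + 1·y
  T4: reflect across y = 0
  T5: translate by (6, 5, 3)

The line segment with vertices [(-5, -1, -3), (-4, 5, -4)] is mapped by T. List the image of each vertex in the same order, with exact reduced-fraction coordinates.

T1 scale by (-1, 1/2, 3): (-5, -1, -3) → (5, -1/2, -9); (-4, 5, -4) → (4, 5/2, -12)
T2 scale by (3/2, -2, 3/2): (5, -1/2, -9) → (15/2, 1, -27/2); (4, 5/2, -12) → (6, -5, -18)
T3 shear: x ← x + 1·y: (15/2, 1, -27/2) → (17/2, 1, -27/2); (6, -5, -18) → (1, -5, -18)
T4 reflect across y = 0: (17/2, 1, -27/2) → (17/2, -1, -27/2); (1, -5, -18) → (1, 5, -18)
T5 translate by (6, 5, 3): (17/2, -1, -27/2) → (29/2, 4, -21/2); (1, 5, -18) → (7, 10, -15)

image vertices: (29/2, 4, -21/2), (7, 10, -15)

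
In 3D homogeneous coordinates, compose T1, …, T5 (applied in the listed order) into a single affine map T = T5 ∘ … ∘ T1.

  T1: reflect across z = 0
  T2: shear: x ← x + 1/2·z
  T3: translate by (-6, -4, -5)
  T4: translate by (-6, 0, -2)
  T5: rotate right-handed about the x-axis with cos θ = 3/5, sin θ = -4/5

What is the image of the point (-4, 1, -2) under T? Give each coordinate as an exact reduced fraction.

T1 reflect across z = 0: (-4, 1, -2) → (-4, 1, 2)
T2 shear: x ← x + 1/2·z: (-4, 1, 2) → (-3, 1, 2)
T3 translate by (-6, -4, -5): (-3, 1, 2) → (-9, -3, -3)
T4 translate by (-6, 0, -2): (-9, -3, -3) → (-15, -3, -5)
T5 rotate right-handed about the x-axis with cos θ = 3/5, sin θ = -4/5: (-15, -3, -5) → (-15, -29/5, -3/5)

T(p) = (-15, -29/5, -3/5)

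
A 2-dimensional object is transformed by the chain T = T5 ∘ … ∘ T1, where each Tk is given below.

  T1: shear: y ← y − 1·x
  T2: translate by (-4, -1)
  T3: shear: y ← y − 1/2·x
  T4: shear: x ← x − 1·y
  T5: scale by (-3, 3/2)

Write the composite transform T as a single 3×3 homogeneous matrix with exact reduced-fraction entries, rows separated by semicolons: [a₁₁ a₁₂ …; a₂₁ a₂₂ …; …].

T = [-15/2 3 15; -9/4 3/2 3/2; 0 0 1]

T1 = [1 0 0; -1 1 0; 0 0 1]
T2·T1 = [1 0 -4; -1 1 -1; 0 0 1]
T3·…·T1 = [1 0 -4; -3/2 1 1; 0 0 1]
T4·…·T1 = [5/2 -1 -5; -3/2 1 1; 0 0 1]
T5·…·T1 = [-15/2 3 15; -9/4 3/2 3/2; 0 0 1]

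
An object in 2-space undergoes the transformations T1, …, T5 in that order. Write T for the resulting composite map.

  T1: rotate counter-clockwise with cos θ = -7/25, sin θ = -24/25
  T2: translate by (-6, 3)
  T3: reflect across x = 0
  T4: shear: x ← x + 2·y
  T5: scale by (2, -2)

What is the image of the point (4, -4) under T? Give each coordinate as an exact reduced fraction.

T(p) = (576/25, -14/25)

T1 rotate counter-clockwise with cos θ = -7/25, sin θ = -24/25: (4, -4) → (-124/25, -68/25)
T2 translate by (-6, 3): (-124/25, -68/25) → (-274/25, 7/25)
T3 reflect across x = 0: (-274/25, 7/25) → (274/25, 7/25)
T4 shear: x ← x + 2·y: (274/25, 7/25) → (288/25, 7/25)
T5 scale by (2, -2): (288/25, 7/25) → (576/25, -14/25)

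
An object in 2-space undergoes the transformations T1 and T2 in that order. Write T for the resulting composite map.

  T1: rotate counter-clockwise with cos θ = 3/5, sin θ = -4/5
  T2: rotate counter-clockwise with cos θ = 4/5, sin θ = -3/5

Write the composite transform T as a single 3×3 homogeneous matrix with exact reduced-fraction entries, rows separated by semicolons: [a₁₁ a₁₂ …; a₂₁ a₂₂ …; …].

T1 = [3/5 4/5 0; -4/5 3/5 0; 0 0 1]
T2·T1 = [0 1 0; -1 0 0; 0 0 1]

T = [0 1 0; -1 0 0; 0 0 1]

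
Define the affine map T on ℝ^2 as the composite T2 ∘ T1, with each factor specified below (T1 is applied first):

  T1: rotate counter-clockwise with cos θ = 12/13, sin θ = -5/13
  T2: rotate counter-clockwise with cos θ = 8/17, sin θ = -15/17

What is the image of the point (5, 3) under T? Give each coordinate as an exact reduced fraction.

T1 rotate counter-clockwise with cos θ = 12/13, sin θ = -5/13: (5, 3) → (75/13, 11/13)
T2 rotate counter-clockwise with cos θ = 8/17, sin θ = -15/17: (75/13, 11/13) → (45/13, -61/13)

T(p) = (45/13, -61/13)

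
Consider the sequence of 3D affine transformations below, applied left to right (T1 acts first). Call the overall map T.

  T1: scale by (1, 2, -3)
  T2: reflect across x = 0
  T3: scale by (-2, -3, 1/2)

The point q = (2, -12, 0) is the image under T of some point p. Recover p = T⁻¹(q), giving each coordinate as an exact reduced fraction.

p = (1, 2, 0)

T1 = [1 0 0 0; 0 2 0 0; 0 0 -3 0; 0 0 0 1]
T2·T1 = [-1 0 0 0; 0 2 0 0; 0 0 -3 0; 0 0 0 1]
T3·…·T1 = [2 0 0 0; 0 -6 0 0; 0 0 -3/2 0; 0 0 0 1]
det M = 18; M⁻¹ = [1/2 0 0 0; 0 -1/6 0 0; 0 0 -2/3 0; 0 0 0 1]
M⁻¹ · (2, -12, 0)ᵀ = (1, 2, 0)ᵀ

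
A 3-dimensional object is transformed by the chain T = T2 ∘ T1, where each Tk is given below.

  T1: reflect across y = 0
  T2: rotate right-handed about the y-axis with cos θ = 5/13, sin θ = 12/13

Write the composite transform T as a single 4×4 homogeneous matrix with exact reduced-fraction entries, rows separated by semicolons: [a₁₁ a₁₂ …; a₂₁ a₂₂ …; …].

T1 = [1 0 0 0; 0 -1 0 0; 0 0 1 0; 0 0 0 1]
T2·T1 = [5/13 0 12/13 0; 0 -1 0 0; -12/13 0 5/13 0; 0 0 0 1]

T = [5/13 0 12/13 0; 0 -1 0 0; -12/13 0 5/13 0; 0 0 0 1]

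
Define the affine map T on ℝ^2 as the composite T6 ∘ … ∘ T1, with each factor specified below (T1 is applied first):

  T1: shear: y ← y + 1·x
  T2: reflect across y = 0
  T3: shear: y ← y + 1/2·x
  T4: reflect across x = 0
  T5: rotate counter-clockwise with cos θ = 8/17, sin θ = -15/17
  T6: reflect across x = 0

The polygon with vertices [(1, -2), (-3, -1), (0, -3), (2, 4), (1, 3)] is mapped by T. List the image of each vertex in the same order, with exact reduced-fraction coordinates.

image vertices: (-29/34, 27/17), (-123/34, -25/17), (-45/17, 24/17), (91/17, -10/17), (121/34, -13/17)

T1 shear: y ← y + 1·x: (1, -2) → (1, -1); (-3, -1) → (-3, -4); (0, -3) → (0, -3); (2, 4) → (2, 6); (1, 3) → (1, 4)
T2 reflect across y = 0: (1, -1) → (1, 1); (-3, -4) → (-3, 4); (0, -3) → (0, 3); (2, 6) → (2, -6); (1, 4) → (1, -4)
T3 shear: y ← y + 1/2·x: (1, 1) → (1, 3/2); (-3, 4) → (-3, 5/2); (0, 3) → (0, 3); (2, -6) → (2, -5); (1, -4) → (1, -7/2)
T4 reflect across x = 0: (1, 3/2) → (-1, 3/2); (-3, 5/2) → (3, 5/2); (0, 3) → (0, 3); (2, -5) → (-2, -5); (1, -7/2) → (-1, -7/2)
T5 rotate counter-clockwise with cos θ = 8/17, sin θ = -15/17: (-1, 3/2) → (29/34, 27/17); (3, 5/2) → (123/34, -25/17); (0, 3) → (45/17, 24/17); (-2, -5) → (-91/17, -10/17); (-1, -7/2) → (-121/34, -13/17)
T6 reflect across x = 0: (29/34, 27/17) → (-29/34, 27/17); (123/34, -25/17) → (-123/34, -25/17); (45/17, 24/17) → (-45/17, 24/17); (-91/17, -10/17) → (91/17, -10/17); (-121/34, -13/17) → (121/34, -13/17)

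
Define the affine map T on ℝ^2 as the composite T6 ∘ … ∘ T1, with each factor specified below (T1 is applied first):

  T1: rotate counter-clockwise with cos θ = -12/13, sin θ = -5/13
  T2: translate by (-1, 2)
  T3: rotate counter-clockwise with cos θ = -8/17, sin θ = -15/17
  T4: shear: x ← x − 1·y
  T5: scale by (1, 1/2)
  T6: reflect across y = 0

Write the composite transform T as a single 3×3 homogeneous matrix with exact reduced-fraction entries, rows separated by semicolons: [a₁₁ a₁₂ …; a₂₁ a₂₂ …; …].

T = [-199/221 -241/221 39/17; -110/221 -21/442 1/34; 0 0 1]

T1 = [-12/13 5/13 0; -5/13 -12/13 0; 0 0 1]
T2·T1 = [-12/13 5/13 -1; -5/13 -12/13 2; 0 0 1]
T3·…·T1 = [21/221 -220/221 38/17; 220/221 21/221 -1/17; 0 0 1]
T4·…·T1 = [-199/221 -241/221 39/17; 220/221 21/221 -1/17; 0 0 1]
T5·…·T1 = [-199/221 -241/221 39/17; 110/221 21/442 -1/34; 0 0 1]
T6·…·T1 = [-199/221 -241/221 39/17; -110/221 -21/442 1/34; 0 0 1]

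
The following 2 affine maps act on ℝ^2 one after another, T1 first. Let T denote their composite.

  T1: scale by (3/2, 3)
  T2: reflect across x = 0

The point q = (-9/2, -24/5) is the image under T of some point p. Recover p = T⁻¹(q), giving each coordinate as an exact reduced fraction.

T1 = [3/2 0 0; 0 3 0; 0 0 1]
T2·T1 = [-3/2 0 0; 0 3 0; 0 0 1]
det M = -9/2; M⁻¹ = [-2/3 0 0; 0 1/3 0; 0 0 1]
M⁻¹ · (-9/2, -24/5)ᵀ = (3, -8/5)ᵀ

p = (3, -8/5)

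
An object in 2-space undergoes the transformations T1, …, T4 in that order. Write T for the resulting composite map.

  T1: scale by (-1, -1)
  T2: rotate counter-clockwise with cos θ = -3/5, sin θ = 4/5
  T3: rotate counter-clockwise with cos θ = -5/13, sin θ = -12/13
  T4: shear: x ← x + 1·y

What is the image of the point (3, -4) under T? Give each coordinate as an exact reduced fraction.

T1 scale by (-1, -1): (3, -4) → (-3, 4)
T2 rotate counter-clockwise with cos θ = -3/5, sin θ = 4/5: (-3, 4) → (-7/5, -24/5)
T3 rotate counter-clockwise with cos θ = -5/13, sin θ = -12/13: (-7/5, -24/5) → (-253/65, 204/65)
T4 shear: x ← x + 1·y: (-253/65, 204/65) → (-49/65, 204/65)

T(p) = (-49/65, 204/65)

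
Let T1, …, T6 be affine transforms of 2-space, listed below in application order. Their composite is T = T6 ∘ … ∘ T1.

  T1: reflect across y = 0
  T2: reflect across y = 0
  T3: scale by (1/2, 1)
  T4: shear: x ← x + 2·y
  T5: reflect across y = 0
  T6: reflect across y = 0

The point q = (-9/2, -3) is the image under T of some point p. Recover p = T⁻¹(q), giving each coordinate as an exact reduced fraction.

p = (3, -3)

T1 = [1 0 0; 0 -1 0; 0 0 1]
T2·T1 = [1 0 0; 0 1 0; 0 0 1]
T3·…·T1 = [1/2 0 0; 0 1 0; 0 0 1]
T4·…·T1 = [1/2 2 0; 0 1 0; 0 0 1]
T5·…·T1 = [1/2 2 0; 0 -1 0; 0 0 1]
T6·…·T1 = [1/2 2 0; 0 1 0; 0 0 1]
det M = 1/2; M⁻¹ = [2 -4 0; 0 1 0; 0 0 1]
M⁻¹ · (-9/2, -3)ᵀ = (3, -3)ᵀ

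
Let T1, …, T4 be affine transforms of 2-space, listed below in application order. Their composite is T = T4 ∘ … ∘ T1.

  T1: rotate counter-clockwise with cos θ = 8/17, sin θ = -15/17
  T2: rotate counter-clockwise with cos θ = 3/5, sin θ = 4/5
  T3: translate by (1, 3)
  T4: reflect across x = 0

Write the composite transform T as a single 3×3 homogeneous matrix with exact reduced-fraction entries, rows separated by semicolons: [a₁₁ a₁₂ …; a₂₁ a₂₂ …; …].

T1 = [8/17 15/17 0; -15/17 8/17 0; 0 0 1]
T2·T1 = [84/85 13/85 0; -13/85 84/85 0; 0 0 1]
T3·…·T1 = [84/85 13/85 1; -13/85 84/85 3; 0 0 1]
T4·…·T1 = [-84/85 -13/85 -1; -13/85 84/85 3; 0 0 1]

T = [-84/85 -13/85 -1; -13/85 84/85 3; 0 0 1]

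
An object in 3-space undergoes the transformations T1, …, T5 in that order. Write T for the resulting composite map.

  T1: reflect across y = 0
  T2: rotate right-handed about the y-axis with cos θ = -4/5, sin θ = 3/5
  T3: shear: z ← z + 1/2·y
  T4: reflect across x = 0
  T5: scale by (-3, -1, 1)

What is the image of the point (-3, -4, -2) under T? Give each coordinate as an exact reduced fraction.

T(p) = (18/5, -4, 27/5)

T1 reflect across y = 0: (-3, -4, -2) → (-3, 4, -2)
T2 rotate right-handed about the y-axis with cos θ = -4/5, sin θ = 3/5: (-3, 4, -2) → (6/5, 4, 17/5)
T3 shear: z ← z + 1/2·y: (6/5, 4, 17/5) → (6/5, 4, 27/5)
T4 reflect across x = 0: (6/5, 4, 27/5) → (-6/5, 4, 27/5)
T5 scale by (-3, -1, 1): (-6/5, 4, 27/5) → (18/5, -4, 27/5)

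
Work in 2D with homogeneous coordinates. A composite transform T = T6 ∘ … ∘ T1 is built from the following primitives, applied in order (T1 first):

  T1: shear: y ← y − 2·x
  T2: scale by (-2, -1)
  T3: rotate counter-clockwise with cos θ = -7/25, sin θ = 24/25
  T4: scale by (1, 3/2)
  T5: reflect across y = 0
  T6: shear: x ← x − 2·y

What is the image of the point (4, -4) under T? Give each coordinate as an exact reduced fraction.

T1 shear: y ← y − 2·x: (4, -4) → (4, -12)
T2 scale by (-2, -1): (4, -12) → (-8, 12)
T3 rotate counter-clockwise with cos θ = -7/25, sin θ = 24/25: (-8, 12) → (-232/25, -276/25)
T4 scale by (1, 3/2): (-232/25, -276/25) → (-232/25, -414/25)
T5 reflect across y = 0: (-232/25, -414/25) → (-232/25, 414/25)
T6 shear: x ← x − 2·y: (-232/25, 414/25) → (-212/5, 414/25)

T(p) = (-212/5, 414/25)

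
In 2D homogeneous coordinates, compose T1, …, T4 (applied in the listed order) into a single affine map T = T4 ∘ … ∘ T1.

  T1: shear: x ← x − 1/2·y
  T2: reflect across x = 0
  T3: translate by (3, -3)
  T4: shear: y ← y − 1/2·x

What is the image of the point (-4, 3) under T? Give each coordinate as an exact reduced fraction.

T1 shear: x ← x − 1/2·y: (-4, 3) → (-11/2, 3)
T2 reflect across x = 0: (-11/2, 3) → (11/2, 3)
T3 translate by (3, -3): (11/2, 3) → (17/2, 0)
T4 shear: y ← y − 1/2·x: (17/2, 0) → (17/2, -17/4)

T(p) = (17/2, -17/4)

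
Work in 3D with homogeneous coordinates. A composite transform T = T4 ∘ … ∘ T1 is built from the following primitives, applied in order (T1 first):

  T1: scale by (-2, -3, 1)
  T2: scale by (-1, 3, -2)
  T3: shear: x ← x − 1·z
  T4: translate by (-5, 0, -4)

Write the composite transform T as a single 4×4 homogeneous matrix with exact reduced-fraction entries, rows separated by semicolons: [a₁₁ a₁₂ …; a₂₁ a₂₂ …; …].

T = [2 0 2 -5; 0 -9 0 0; 0 0 -2 -4; 0 0 0 1]

T1 = [-2 0 0 0; 0 -3 0 0; 0 0 1 0; 0 0 0 1]
T2·T1 = [2 0 0 0; 0 -9 0 0; 0 0 -2 0; 0 0 0 1]
T3·…·T1 = [2 0 2 0; 0 -9 0 0; 0 0 -2 0; 0 0 0 1]
T4·…·T1 = [2 0 2 -5; 0 -9 0 0; 0 0 -2 -4; 0 0 0 1]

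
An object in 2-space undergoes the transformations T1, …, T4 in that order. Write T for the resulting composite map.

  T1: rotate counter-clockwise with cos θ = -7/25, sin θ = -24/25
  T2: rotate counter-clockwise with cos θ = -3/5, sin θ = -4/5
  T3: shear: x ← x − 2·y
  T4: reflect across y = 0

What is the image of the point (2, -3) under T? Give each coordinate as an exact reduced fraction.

T(p) = (-28/5, -17/5)

T1 rotate counter-clockwise with cos θ = -7/25, sin θ = -24/25: (2, -3) → (-86/25, -27/25)
T2 rotate counter-clockwise with cos θ = -3/5, sin θ = -4/5: (-86/25, -27/25) → (6/5, 17/5)
T3 shear: x ← x − 2·y: (6/5, 17/5) → (-28/5, 17/5)
T4 reflect across y = 0: (-28/5, 17/5) → (-28/5, -17/5)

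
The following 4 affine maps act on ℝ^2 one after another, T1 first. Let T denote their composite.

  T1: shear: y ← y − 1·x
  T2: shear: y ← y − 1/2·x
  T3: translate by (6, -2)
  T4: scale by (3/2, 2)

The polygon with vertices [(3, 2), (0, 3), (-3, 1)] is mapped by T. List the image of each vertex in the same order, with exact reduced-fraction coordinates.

T1 shear: y ← y − 1·x: (3, 2) → (3, -1); (0, 3) → (0, 3); (-3, 1) → (-3, 4)
T2 shear: y ← y − 1/2·x: (3, -1) → (3, -5/2); (0, 3) → (0, 3); (-3, 4) → (-3, 11/2)
T3 translate by (6, -2): (3, -5/2) → (9, -9/2); (0, 3) → (6, 1); (-3, 11/2) → (3, 7/2)
T4 scale by (3/2, 2): (9, -9/2) → (27/2, -9); (6, 1) → (9, 2); (3, 7/2) → (9/2, 7)

image vertices: (27/2, -9), (9, 2), (9/2, 7)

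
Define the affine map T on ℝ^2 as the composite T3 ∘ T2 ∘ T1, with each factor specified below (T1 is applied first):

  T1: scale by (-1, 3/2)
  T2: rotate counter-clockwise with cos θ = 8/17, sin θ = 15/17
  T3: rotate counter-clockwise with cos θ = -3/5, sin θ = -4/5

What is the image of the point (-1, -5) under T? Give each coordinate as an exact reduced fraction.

T(p) = (-1083/170, -347/85)

T1 scale by (-1, 3/2): (-1, -5) → (1, -15/2)
T2 rotate counter-clockwise with cos θ = 8/17, sin θ = 15/17: (1, -15/2) → (241/34, -45/17)
T3 rotate counter-clockwise with cos θ = -3/5, sin θ = -4/5: (241/34, -45/17) → (-1083/170, -347/85)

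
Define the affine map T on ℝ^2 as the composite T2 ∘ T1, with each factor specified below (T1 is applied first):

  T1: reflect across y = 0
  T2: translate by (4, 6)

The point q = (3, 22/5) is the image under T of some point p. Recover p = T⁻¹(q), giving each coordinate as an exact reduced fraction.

p = (-1, 8/5)

T1 = [1 0 0; 0 -1 0; 0 0 1]
T2·T1 = [1 0 4; 0 -1 6; 0 0 1]
det M = -1; M⁻¹ = [1 0 -4; 0 -1 6; 0 0 1]
M⁻¹ · (3, 22/5)ᵀ = (-1, 8/5)ᵀ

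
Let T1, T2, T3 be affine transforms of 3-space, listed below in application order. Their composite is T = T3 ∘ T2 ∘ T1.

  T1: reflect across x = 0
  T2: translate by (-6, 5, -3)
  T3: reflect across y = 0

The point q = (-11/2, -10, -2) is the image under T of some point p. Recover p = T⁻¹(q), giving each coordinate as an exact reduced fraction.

p = (-1/2, 5, 1)

T1 = [-1 0 0 0; 0 1 0 0; 0 0 1 0; 0 0 0 1]
T2·T1 = [-1 0 0 -6; 0 1 0 5; 0 0 1 -3; 0 0 0 1]
T3·…·T1 = [-1 0 0 -6; 0 -1 0 -5; 0 0 1 -3; 0 0 0 1]
det M = 1; M⁻¹ = [-1 0 0 -6; 0 -1 0 -5; 0 0 1 3; 0 0 0 1]
M⁻¹ · (-11/2, -10, -2)ᵀ = (-1/2, 5, 1)ᵀ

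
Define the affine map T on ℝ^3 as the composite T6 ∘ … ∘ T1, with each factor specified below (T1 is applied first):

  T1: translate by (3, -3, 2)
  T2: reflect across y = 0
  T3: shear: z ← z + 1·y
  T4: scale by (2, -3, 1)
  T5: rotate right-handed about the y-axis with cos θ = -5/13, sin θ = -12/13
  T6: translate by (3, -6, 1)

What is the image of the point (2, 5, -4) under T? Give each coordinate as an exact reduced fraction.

T(p) = (37/13, 0, 153/13)

T1 translate by (3, -3, 2): (2, 5, -4) → (5, 2, -2)
T2 reflect across y = 0: (5, 2, -2) → (5, -2, -2)
T3 shear: z ← z + 1·y: (5, -2, -2) → (5, -2, -4)
T4 scale by (2, -3, 1): (5, -2, -4) → (10, 6, -4)
T5 rotate right-handed about the y-axis with cos θ = -5/13, sin θ = -12/13: (10, 6, -4) → (-2/13, 6, 140/13)
T6 translate by (3, -6, 1): (-2/13, 6, 140/13) → (37/13, 0, 153/13)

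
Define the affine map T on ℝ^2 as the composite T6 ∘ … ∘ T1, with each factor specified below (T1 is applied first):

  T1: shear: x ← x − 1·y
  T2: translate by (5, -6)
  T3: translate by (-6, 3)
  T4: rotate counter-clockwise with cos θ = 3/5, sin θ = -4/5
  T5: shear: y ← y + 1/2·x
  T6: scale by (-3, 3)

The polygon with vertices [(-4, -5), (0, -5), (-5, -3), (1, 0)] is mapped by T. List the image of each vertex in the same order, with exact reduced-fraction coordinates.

T1 shear: x ← x − 1·y: (-4, -5) → (1, -5); (0, -5) → (5, -5); (-5, -3) → (-2, -3); (1, 0) → (1, 0)
T2 translate by (5, -6): (1, -5) → (6, -11); (5, -5) → (10, -11); (-2, -3) → (3, -9); (1, 0) → (6, -6)
T3 translate by (-6, 3): (6, -11) → (0, -8); (10, -11) → (4, -8); (3, -9) → (-3, -6); (6, -6) → (0, -3)
T4 rotate counter-clockwise with cos θ = 3/5, sin θ = -4/5: (0, -8) → (-32/5, -24/5); (4, -8) → (-4, -8); (-3, -6) → (-33/5, -6/5); (0, -3) → (-12/5, -9/5)
T5 shear: y ← y + 1/2·x: (-32/5, -24/5) → (-32/5, -8); (-4, -8) → (-4, -10); (-33/5, -6/5) → (-33/5, -9/2); (-12/5, -9/5) → (-12/5, -3)
T6 scale by (-3, 3): (-32/5, -8) → (96/5, -24); (-4, -10) → (12, -30); (-33/5, -9/2) → (99/5, -27/2); (-12/5, -3) → (36/5, -9)

image vertices: (96/5, -24), (12, -30), (99/5, -27/2), (36/5, -9)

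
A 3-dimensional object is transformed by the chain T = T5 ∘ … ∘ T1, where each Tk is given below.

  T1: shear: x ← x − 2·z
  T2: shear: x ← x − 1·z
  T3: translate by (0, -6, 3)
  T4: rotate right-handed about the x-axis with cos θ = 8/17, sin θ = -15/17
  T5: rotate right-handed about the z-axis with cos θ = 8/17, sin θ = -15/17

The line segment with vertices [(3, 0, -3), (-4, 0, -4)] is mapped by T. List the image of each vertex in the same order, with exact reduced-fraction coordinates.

image vertices: (912/289, -3444/289, 90/17), (143/289, -2544/289, 82/17)

T1 shear: x ← x − 2·z: (3, 0, -3) → (9, 0, -3); (-4, 0, -4) → (4, 0, -4)
T2 shear: x ← x − 1·z: (9, 0, -3) → (12, 0, -3); (4, 0, -4) → (8, 0, -4)
T3 translate by (0, -6, 3): (12, 0, -3) → (12, -6, 0); (8, 0, -4) → (8, -6, -1)
T4 rotate right-handed about the x-axis with cos θ = 8/17, sin θ = -15/17: (12, -6, 0) → (12, -48/17, 90/17); (8, -6, -1) → (8, -63/17, 82/17)
T5 rotate right-handed about the z-axis with cos θ = 8/17, sin θ = -15/17: (12, -48/17, 90/17) → (912/289, -3444/289, 90/17); (8, -63/17, 82/17) → (143/289, -2544/289, 82/17)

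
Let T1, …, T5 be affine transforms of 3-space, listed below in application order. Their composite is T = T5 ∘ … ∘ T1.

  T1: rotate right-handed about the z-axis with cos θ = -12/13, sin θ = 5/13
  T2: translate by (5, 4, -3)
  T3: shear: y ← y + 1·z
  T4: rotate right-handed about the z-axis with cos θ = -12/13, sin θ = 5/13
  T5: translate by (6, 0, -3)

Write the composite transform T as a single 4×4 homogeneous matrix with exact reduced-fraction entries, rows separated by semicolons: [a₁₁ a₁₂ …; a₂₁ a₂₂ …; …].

T1 = [-12/13 -5/13 0 0; 5/13 -12/13 0 0; 0 0 1 0; 0 0 0 1]
T2·T1 = [-12/13 -5/13 0 5; 5/13 -12/13 0 4; 0 0 1 -3; 0 0 0 1]
T3·…·T1 = [-12/13 -5/13 0 5; 5/13 -12/13 1 1; 0 0 1 -3; 0 0 0 1]
T4·…·T1 = [119/169 120/169 -5/13 -5; -120/169 119/169 -12/13 1; 0 0 1 -3; 0 0 0 1]
T5·…·T1 = [119/169 120/169 -5/13 1; -120/169 119/169 -12/13 1; 0 0 1 -6; 0 0 0 1]

T = [119/169 120/169 -5/13 1; -120/169 119/169 -12/13 1; 0 0 1 -6; 0 0 0 1]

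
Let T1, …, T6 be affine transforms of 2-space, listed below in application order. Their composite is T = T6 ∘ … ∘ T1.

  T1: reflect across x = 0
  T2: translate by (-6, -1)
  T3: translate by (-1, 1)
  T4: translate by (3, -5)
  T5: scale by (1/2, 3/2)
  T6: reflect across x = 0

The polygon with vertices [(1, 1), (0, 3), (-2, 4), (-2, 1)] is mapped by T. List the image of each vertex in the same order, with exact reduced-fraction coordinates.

image vertices: (5/2, -6), (2, -3), (1, -3/2), (1, -6)

T1 reflect across x = 0: (1, 1) → (-1, 1); (0, 3) → (0, 3); (-2, 4) → (2, 4); (-2, 1) → (2, 1)
T2 translate by (-6, -1): (-1, 1) → (-7, 0); (0, 3) → (-6, 2); (2, 4) → (-4, 3); (2, 1) → (-4, 0)
T3 translate by (-1, 1): (-7, 0) → (-8, 1); (-6, 2) → (-7, 3); (-4, 3) → (-5, 4); (-4, 0) → (-5, 1)
T4 translate by (3, -5): (-8, 1) → (-5, -4); (-7, 3) → (-4, -2); (-5, 4) → (-2, -1); (-5, 1) → (-2, -4)
T5 scale by (1/2, 3/2): (-5, -4) → (-5/2, -6); (-4, -2) → (-2, -3); (-2, -1) → (-1, -3/2); (-2, -4) → (-1, -6)
T6 reflect across x = 0: (-5/2, -6) → (5/2, -6); (-2, -3) → (2, -3); (-1, -3/2) → (1, -3/2); (-1, -6) → (1, -6)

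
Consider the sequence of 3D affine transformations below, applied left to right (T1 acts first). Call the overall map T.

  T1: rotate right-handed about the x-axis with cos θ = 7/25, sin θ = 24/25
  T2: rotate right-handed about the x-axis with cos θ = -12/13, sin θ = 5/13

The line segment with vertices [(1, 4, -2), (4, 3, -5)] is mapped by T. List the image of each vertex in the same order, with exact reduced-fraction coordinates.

image vertices: (1, -1322/325, -604/325), (4, -1877/325, 261/325)

T1 rotate right-handed about the x-axis with cos θ = 7/25, sin θ = 24/25: (1, 4, -2) → (1, 76/25, 82/25); (4, 3, -5) → (4, 141/25, 37/25)
T2 rotate right-handed about the x-axis with cos θ = -12/13, sin θ = 5/13: (1, 76/25, 82/25) → (1, -1322/325, -604/325); (4, 141/25, 37/25) → (4, -1877/325, 261/325)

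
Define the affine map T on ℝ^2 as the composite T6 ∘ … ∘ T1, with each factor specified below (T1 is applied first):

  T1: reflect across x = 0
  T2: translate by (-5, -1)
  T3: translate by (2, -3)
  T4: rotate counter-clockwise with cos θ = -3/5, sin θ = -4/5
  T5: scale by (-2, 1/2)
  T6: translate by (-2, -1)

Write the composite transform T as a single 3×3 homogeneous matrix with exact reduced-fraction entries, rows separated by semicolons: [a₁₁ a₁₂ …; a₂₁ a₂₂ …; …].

T = [-6/5 -8/5 4/5; 2/5 -3/10 7/5; 0 0 1]

T1 = [-1 0 0; 0 1 0; 0 0 1]
T2·T1 = [-1 0 -5; 0 1 -1; 0 0 1]
T3·…·T1 = [-1 0 -3; 0 1 -4; 0 0 1]
T4·…·T1 = [3/5 4/5 -7/5; 4/5 -3/5 24/5; 0 0 1]
T5·…·T1 = [-6/5 -8/5 14/5; 2/5 -3/10 12/5; 0 0 1]
T6·…·T1 = [-6/5 -8/5 4/5; 2/5 -3/10 7/5; 0 0 1]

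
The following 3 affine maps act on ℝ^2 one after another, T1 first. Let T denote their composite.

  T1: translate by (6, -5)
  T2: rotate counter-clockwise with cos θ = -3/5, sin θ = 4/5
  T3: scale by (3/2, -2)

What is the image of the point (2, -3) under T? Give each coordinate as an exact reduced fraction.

T1 translate by (6, -5): (2, -3) → (8, -8)
T2 rotate counter-clockwise with cos θ = -3/5, sin θ = 4/5: (8, -8) → (8/5, 56/5)
T3 scale by (3/2, -2): (8/5, 56/5) → (12/5, -112/5)

T(p) = (12/5, -112/5)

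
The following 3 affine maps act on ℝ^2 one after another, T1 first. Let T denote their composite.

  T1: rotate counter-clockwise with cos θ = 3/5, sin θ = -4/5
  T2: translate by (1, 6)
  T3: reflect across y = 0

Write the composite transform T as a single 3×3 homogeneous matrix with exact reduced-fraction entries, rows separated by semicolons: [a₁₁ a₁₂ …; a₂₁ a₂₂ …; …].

T1 = [3/5 4/5 0; -4/5 3/5 0; 0 0 1]
T2·T1 = [3/5 4/5 1; -4/5 3/5 6; 0 0 1]
T3·…·T1 = [3/5 4/5 1; 4/5 -3/5 -6; 0 0 1]

T = [3/5 4/5 1; 4/5 -3/5 -6; 0 0 1]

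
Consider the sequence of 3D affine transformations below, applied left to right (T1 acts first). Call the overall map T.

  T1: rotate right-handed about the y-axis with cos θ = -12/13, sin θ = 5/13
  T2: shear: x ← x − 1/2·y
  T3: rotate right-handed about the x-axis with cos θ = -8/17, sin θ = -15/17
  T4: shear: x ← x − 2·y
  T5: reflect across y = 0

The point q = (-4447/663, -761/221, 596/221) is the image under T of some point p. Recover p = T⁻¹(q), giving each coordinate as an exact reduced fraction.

T1 = [-12/13 0 5/13 0; 0 1 0 0; -5/13 0 -12/13 0; 0 0 0 1]
T2·T1 = [-12/13 -1/2 5/13 0; 0 1 0 0; -5/13 0 -12/13 0; 0 0 0 1]
T3·…·T1 = [-12/13 -1/2 5/13 0; -75/221 -8/17 -180/221 0; 40/221 -15/17 96/221 0; 0 0 0 1]
T4·…·T1 = [-54/221 15/34 445/221 0; -75/221 -8/17 -180/221 0; 40/221 -15/17 96/221 0; 0 0 0 1]
T5·…·T1 = [-54/221 15/34 445/221 0; 75/221 8/17 180/221 0; 40/221 -15/17 96/221 0; 0 0 0 1]
det M = -1; M⁻¹ = [-12/13 435/221 10/17 0; 0 8/17 -15/17 0; 5/13 30/221 9/34 0; 0 0 0 1]
M⁻¹ · (-4447/663, -761/221, 596/221)ᵀ = (1, -4, -7/3)ᵀ

p = (1, -4, -7/3)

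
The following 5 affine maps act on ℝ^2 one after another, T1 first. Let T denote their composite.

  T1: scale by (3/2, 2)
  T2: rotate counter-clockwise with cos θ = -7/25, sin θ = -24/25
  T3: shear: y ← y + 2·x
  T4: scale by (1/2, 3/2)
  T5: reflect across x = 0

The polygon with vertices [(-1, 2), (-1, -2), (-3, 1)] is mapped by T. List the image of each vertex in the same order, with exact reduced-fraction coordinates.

image vertices: (-213/100, 663/50), (171/100, -321/50), (-159/100, 759/50)

T1 scale by (3/2, 2): (-1, 2) → (-3/2, 4); (-1, -2) → (-3/2, -4); (-3, 1) → (-9/2, 2)
T2 rotate counter-clockwise with cos θ = -7/25, sin θ = -24/25: (-3/2, 4) → (213/50, 8/25); (-3/2, -4) → (-171/50, 64/25); (-9/2, 2) → (159/50, 94/25)
T3 shear: y ← y + 2·x: (213/50, 8/25) → (213/50, 221/25); (-171/50, 64/25) → (-171/50, -107/25); (159/50, 94/25) → (159/50, 253/25)
T4 scale by (1/2, 3/2): (213/50, 221/25) → (213/100, 663/50); (-171/50, -107/25) → (-171/100, -321/50); (159/50, 253/25) → (159/100, 759/50)
T5 reflect across x = 0: (213/100, 663/50) → (-213/100, 663/50); (-171/100, -321/50) → (171/100, -321/50); (159/100, 759/50) → (-159/100, 759/50)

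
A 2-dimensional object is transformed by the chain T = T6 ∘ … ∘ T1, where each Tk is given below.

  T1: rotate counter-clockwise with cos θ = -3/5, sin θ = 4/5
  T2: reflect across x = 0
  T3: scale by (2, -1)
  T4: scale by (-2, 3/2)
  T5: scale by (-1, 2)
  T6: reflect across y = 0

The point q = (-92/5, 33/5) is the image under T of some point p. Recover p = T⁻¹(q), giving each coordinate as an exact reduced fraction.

T1 = [-3/5 -4/5 0; 4/5 -3/5 0; 0 0 1]
T2·T1 = [3/5 4/5 0; 4/5 -3/5 0; 0 0 1]
T3·…·T1 = [6/5 8/5 0; -4/5 3/5 0; 0 0 1]
T4·…·T1 = [-12/5 -16/5 0; -6/5 9/10 0; 0 0 1]
T5·…·T1 = [12/5 16/5 0; -12/5 9/5 0; 0 0 1]
T6·…·T1 = [12/5 16/5 0; 12/5 -9/5 0; 0 0 1]
det M = -12; M⁻¹ = [3/20 4/15 0; 1/5 -1/5 0; 0 0 1]
M⁻¹ · (-92/5, 33/5)ᵀ = (-1, -5)ᵀ

p = (-1, -5)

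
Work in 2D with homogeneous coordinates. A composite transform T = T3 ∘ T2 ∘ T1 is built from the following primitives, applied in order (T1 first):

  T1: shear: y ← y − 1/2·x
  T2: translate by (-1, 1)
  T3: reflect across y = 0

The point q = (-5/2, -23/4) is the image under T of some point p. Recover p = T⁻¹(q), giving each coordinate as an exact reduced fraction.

T1 = [1 0 0; -1/2 1 0; 0 0 1]
T2·T1 = [1 0 -1; -1/2 1 1; 0 0 1]
T3·…·T1 = [1 0 -1; 1/2 -1 -1; 0 0 1]
det M = -1; M⁻¹ = [1 0 1; 1/2 -1 -1/2; 0 0 1]
M⁻¹ · (-5/2, -23/4)ᵀ = (-3/2, 4)ᵀ

p = (-3/2, 4)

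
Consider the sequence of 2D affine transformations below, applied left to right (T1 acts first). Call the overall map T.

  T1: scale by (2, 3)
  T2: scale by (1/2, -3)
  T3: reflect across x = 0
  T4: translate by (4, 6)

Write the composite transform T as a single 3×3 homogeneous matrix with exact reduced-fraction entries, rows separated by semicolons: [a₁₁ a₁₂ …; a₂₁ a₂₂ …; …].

T1 = [2 0 0; 0 3 0; 0 0 1]
T2·T1 = [1 0 0; 0 -9 0; 0 0 1]
T3·…·T1 = [-1 0 0; 0 -9 0; 0 0 1]
T4·…·T1 = [-1 0 4; 0 -9 6; 0 0 1]

T = [-1 0 4; 0 -9 6; 0 0 1]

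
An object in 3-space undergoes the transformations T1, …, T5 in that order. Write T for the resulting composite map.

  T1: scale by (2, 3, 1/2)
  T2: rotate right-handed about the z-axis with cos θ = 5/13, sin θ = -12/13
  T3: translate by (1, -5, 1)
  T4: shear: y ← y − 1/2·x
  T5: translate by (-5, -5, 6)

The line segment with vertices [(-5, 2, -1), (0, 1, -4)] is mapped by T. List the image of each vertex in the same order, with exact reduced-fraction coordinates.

image vertices: (-30/13, 5/26, 13/2), (-16/13, -279/26, 5)

T1 scale by (2, 3, 1/2): (-5, 2, -1) → (-10, 6, -1/2); (0, 1, -4) → (0, 3, -2)
T2 rotate right-handed about the z-axis with cos θ = 5/13, sin θ = -12/13: (-10, 6, -1/2) → (22/13, 150/13, -1/2); (0, 3, -2) → (36/13, 15/13, -2)
T3 translate by (1, -5, 1): (22/13, 150/13, -1/2) → (35/13, 85/13, 1/2); (36/13, 15/13, -2) → (49/13, -50/13, -1)
T4 shear: y ← y − 1/2·x: (35/13, 85/13, 1/2) → (35/13, 135/26, 1/2); (49/13, -50/13, -1) → (49/13, -149/26, -1)
T5 translate by (-5, -5, 6): (35/13, 135/26, 1/2) → (-30/13, 5/26, 13/2); (49/13, -149/26, -1) → (-16/13, -279/26, 5)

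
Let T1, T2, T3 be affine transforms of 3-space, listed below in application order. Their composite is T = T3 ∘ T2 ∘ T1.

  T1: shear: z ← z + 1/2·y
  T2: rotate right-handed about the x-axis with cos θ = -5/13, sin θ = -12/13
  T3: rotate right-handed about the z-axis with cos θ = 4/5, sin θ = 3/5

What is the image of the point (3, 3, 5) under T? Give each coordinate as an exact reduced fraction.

T(p) = (-33/65, 369/65, -137/26)

T1 shear: z ← z + 1/2·y: (3, 3, 5) → (3, 3, 13/2)
T2 rotate right-handed about the x-axis with cos θ = -5/13, sin θ = -12/13: (3, 3, 13/2) → (3, 63/13, -137/26)
T3 rotate right-handed about the z-axis with cos θ = 4/5, sin θ = 3/5: (3, 63/13, -137/26) → (-33/65, 369/65, -137/26)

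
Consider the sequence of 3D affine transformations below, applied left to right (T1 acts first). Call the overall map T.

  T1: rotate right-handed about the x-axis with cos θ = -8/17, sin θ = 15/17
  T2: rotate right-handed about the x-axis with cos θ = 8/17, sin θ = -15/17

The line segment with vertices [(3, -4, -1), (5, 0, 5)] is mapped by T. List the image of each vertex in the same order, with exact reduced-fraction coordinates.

T1 rotate right-handed about the x-axis with cos θ = -8/17, sin θ = 15/17: (3, -4, -1) → (3, 47/17, -52/17); (5, 0, 5) → (5, -75/17, -40/17)
T2 rotate right-handed about the x-axis with cos θ = 8/17, sin θ = -15/17: (3, 47/17, -52/17) → (3, -404/289, -1121/289); (5, -75/17, -40/17) → (5, -1200/289, 805/289)

image vertices: (3, -404/289, -1121/289), (5, -1200/289, 805/289)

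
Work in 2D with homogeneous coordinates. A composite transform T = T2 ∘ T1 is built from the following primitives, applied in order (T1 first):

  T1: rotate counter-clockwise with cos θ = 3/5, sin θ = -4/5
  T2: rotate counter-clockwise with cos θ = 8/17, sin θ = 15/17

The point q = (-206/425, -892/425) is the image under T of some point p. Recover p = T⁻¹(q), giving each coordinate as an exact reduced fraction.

p = (-4/5, -2)

T1 = [3/5 4/5 0; -4/5 3/5 0; 0 0 1]
T2·T1 = [84/85 -13/85 0; 13/85 84/85 0; 0 0 1]
det M = 1; M⁻¹ = [84/85 13/85 0; -13/85 84/85 0; 0 0 1]
M⁻¹ · (-206/425, -892/425)ᵀ = (-4/5, -2)ᵀ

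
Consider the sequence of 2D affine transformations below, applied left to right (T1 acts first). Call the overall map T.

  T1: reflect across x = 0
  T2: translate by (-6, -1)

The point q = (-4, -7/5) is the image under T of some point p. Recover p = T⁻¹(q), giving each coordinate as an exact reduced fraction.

p = (-2, -2/5)

T1 = [-1 0 0; 0 1 0; 0 0 1]
T2·T1 = [-1 0 -6; 0 1 -1; 0 0 1]
det M = -1; M⁻¹ = [-1 0 -6; 0 1 1; 0 0 1]
M⁻¹ · (-4, -7/5)ᵀ = (-2, -2/5)ᵀ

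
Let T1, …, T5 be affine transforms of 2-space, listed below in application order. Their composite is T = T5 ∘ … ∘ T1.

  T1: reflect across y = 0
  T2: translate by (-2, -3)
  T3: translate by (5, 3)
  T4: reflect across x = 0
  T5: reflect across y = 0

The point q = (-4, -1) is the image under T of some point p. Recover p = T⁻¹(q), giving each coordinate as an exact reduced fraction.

p = (1, -1)

T1 = [1 0 0; 0 -1 0; 0 0 1]
T2·T1 = [1 0 -2; 0 -1 -3; 0 0 1]
T3·…·T1 = [1 0 3; 0 -1 0; 0 0 1]
T4·…·T1 = [-1 0 -3; 0 -1 0; 0 0 1]
T5·…·T1 = [-1 0 -3; 0 1 0; 0 0 1]
det M = -1; M⁻¹ = [-1 0 -3; 0 1 0; 0 0 1]
M⁻¹ · (-4, -1)ᵀ = (1, -1)ᵀ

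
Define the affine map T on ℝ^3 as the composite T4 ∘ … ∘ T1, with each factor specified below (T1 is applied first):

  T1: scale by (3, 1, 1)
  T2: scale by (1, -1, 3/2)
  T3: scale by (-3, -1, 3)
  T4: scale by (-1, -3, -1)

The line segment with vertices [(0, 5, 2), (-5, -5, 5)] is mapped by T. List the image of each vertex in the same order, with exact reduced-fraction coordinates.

image vertices: (0, -15, -9), (-45, 15, -45/2)

T1 scale by (3, 1, 1): (0, 5, 2) → (0, 5, 2); (-5, -5, 5) → (-15, -5, 5)
T2 scale by (1, -1, 3/2): (0, 5, 2) → (0, -5, 3); (-15, -5, 5) → (-15, 5, 15/2)
T3 scale by (-3, -1, 3): (0, -5, 3) → (0, 5, 9); (-15, 5, 15/2) → (45, -5, 45/2)
T4 scale by (-1, -3, -1): (0, 5, 9) → (0, -15, -9); (45, -5, 45/2) → (-45, 15, -45/2)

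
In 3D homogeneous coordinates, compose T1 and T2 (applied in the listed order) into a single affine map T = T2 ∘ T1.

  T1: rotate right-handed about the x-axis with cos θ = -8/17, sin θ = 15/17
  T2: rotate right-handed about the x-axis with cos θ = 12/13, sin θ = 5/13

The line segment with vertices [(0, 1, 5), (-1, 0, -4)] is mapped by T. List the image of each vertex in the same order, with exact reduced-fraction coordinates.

T1 rotate right-handed about the x-axis with cos θ = -8/17, sin θ = 15/17: (0, 1, 5) → (0, -83/17, -25/17); (-1, 0, -4) → (-1, 60/17, 32/17)
T2 rotate right-handed about the x-axis with cos θ = 12/13, sin θ = 5/13: (0, -83/17, -25/17) → (0, -67/17, -55/17); (-1, 60/17, 32/17) → (-1, 560/221, 684/221)

image vertices: (0, -67/17, -55/17), (-1, 560/221, 684/221)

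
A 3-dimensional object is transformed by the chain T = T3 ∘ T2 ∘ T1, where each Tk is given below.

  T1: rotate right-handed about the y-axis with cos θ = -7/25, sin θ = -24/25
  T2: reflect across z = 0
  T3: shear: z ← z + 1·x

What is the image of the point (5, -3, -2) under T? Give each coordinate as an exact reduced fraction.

T1 rotate right-handed about the y-axis with cos θ = -7/25, sin θ = -24/25: (5, -3, -2) → (13/25, -3, 134/25)
T2 reflect across z = 0: (13/25, -3, 134/25) → (13/25, -3, -134/25)
T3 shear: z ← z + 1·x: (13/25, -3, -134/25) → (13/25, -3, -121/25)

T(p) = (13/25, -3, -121/25)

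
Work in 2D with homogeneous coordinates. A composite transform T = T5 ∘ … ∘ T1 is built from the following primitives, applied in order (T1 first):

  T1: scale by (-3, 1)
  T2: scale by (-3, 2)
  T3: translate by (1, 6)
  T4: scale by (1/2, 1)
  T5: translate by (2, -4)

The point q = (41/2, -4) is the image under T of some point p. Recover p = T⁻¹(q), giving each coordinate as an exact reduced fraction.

p = (4, -3)

T1 = [-3 0 0; 0 1 0; 0 0 1]
T2·T1 = [9 0 0; 0 2 0; 0 0 1]
T3·…·T1 = [9 0 1; 0 2 6; 0 0 1]
T4·…·T1 = [9/2 0 1/2; 0 2 6; 0 0 1]
T5·…·T1 = [9/2 0 5/2; 0 2 2; 0 0 1]
det M = 9; M⁻¹ = [2/9 0 -5/9; 0 1/2 -1; 0 0 1]
M⁻¹ · (41/2, -4)ᵀ = (4, -3)ᵀ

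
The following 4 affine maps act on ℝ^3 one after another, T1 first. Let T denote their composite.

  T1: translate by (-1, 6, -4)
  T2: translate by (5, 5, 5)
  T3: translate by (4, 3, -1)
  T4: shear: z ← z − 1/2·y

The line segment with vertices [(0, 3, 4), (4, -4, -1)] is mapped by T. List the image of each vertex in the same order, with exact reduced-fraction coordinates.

T1 translate by (-1, 6, -4): (0, 3, 4) → (-1, 9, 0); (4, -4, -1) → (3, 2, -5)
T2 translate by (5, 5, 5): (-1, 9, 0) → (4, 14, 5); (3, 2, -5) → (8, 7, 0)
T3 translate by (4, 3, -1): (4, 14, 5) → (8, 17, 4); (8, 7, 0) → (12, 10, -1)
T4 shear: z ← z − 1/2·y: (8, 17, 4) → (8, 17, -9/2); (12, 10, -1) → (12, 10, -6)

image vertices: (8, 17, -9/2), (12, 10, -6)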